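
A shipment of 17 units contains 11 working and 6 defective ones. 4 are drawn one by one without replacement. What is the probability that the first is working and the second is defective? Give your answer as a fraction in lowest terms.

Multiply the conditional probabilities at each draw: 11/17 · 6/16 = 66/272 = 33/136.

33/136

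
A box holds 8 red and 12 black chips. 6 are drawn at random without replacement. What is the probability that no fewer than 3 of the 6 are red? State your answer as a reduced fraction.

147/323

Total selections: C(20,6) = 38760.
Count the complement (fewer than 3 red): C(8,0)·C(12,6) + C(8,1)·C(12,5) + C(8,2)·C(12,4) = 924 + 6336 + 13860 = 21120.
Probability = 1 − 21120/38760 = 17640/38760 = 147/323.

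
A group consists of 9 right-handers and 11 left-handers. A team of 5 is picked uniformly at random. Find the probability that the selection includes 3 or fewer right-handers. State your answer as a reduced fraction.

583/646

Total selections: C(20,5) = 15504.
Favorable selections (3 or fewer right-handers): C(9,0)·C(11,5) + C(9,1)·C(11,4) + C(9,2)·C(11,3) + C(9,3)·C(11,2) = 462 + 2970 + 5940 + 4620 = 13992.
Probability = 13992/15504 = 583/646.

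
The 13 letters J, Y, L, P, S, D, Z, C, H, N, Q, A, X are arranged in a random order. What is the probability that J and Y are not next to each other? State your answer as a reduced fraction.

There are 13! = 6227020800 arrangements.
Arrangements with J and Y adjacent: 2·12! = 958003200.
So not adjacent: 6227020800 − 958003200 = 5269017600, probability 5269017600/6227020800 = 11/13.

11/13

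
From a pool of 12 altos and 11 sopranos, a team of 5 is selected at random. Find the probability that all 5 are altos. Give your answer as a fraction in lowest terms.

72/3059

There are C(23,5) = 33649 possible selections.
Selections with all altos: C(12,5) = 792.
Probability = 792/33649 = 72/3059.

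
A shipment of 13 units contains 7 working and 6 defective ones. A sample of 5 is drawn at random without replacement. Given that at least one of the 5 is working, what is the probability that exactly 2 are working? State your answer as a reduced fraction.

20/61

Work in counts. Selections with at least one working: C(13,5) − C(6,5) = 1287 − 6 = 1281.
Of those, selections where exactly 2 are working: C(7,2)·C(6,3) = 21·20 = 420.
Conditional probability = 420/1281 = 20/61.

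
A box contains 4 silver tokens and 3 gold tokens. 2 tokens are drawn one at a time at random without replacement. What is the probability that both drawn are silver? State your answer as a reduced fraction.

Multiply the conditional probabilities at each draw: 4/7 · 3/6 = 12/42 = 2/7.

2/7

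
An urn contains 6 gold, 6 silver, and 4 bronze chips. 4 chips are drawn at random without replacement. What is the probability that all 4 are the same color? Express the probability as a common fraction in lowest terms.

31/1820

There are C(16,4) = 1820 ways to draw 4 chips.
All same color: C(6,4) + C(6,4) + C(4,4) = 15 + 15 + 1 = 31.
Probability = 31/1820.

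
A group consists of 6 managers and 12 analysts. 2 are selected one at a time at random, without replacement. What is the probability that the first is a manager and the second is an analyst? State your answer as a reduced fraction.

4/17

Multiply the conditional probabilities at each draw: 6/18 · 12/17 = 72/306 = 4/17.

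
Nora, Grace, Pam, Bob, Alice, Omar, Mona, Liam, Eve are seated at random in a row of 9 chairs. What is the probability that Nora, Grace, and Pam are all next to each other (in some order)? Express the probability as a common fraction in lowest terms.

1/12

There are 9! = 362880 arrangements.
Treat the three as one block: 7! placements × 3! orders within the block = 5040·6 = 30240.
Probability = 30240/362880 = 1/12.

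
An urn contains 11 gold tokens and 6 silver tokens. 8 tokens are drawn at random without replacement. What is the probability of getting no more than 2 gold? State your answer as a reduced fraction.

1/442

Total selections: C(17,8) = 24310.
Favorable selections (no more than 2 gold): C(11,2)·C(6,6) = 55.
Probability = 55/24310 = 1/442.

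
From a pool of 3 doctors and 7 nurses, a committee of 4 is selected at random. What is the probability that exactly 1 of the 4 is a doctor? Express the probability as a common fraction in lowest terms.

1/2

The sample space is all 4-subsets of the 10: C(10,4) = 210.
Selections with exactly 1 doctor: choose 1 of the 3 doctors and 3 of the 7 nurses, C(3,1)·C(7,3) = 3·35 = 105.
Probability = 105/210 = 1/2.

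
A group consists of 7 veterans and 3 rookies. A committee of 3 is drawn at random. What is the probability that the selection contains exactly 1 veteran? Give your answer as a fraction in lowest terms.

There are C(10,3) = 120 ways to choose 3 from 10.
Selections with exactly 1 veteran: choose 1 of the 7 veterans and 2 of the 3 rookies, C(7,1)·C(3,2) = 7·3 = 21.
Probability = 21/120 = 7/40.

7/40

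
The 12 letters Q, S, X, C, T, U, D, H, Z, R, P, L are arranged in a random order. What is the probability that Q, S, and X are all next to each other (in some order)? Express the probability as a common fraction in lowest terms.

1/22

There are 12! = 479001600 arrangements.
Treat the three as one block: 10! placements × 3! orders within the block = 3628800·6 = 21772800.
Probability = 21772800/479001600 = 1/22.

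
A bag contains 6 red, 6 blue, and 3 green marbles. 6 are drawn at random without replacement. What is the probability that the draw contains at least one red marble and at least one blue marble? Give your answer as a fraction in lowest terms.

691/715

There are C(15,6) = 5005 possible draws.
By inclusion-exclusion on the complements, draws missing all red or all blue: C(9,6) + C(9,6) − C(3,6) = 84 + 84 − 0 = 168.
So draws with at least one of each: 5005 − 168 = 4837, probability 4837/5005 = 691/715.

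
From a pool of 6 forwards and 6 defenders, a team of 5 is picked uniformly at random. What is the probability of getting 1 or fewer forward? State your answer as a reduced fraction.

4/33

Total selections: C(12,5) = 792.
Favorable selections (1 or fewer forward): C(6,0)·C(6,5) + C(6,1)·C(6,4) = 6 + 90 = 96.
Probability = 96/792 = 4/33.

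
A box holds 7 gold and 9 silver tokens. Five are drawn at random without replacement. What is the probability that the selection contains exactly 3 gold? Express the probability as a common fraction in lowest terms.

The sample space is all 5-subsets of the 16: C(16,5) = 4368.
Selections with exactly 3 gold: choose 3 of the 7 gold and 2 of the 9 silver, C(7,3)·C(9,2) = 35·36 = 1260.
Probability = 1260/4368 = 15/52.

15/52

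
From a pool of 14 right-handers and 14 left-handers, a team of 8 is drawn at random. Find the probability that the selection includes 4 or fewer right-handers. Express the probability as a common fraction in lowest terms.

2053/3105

Total selections: C(28,8) = 3108105.
Count the complement (more than 4 right-handers): C(14,5)·C(14,3) + C(14,6)·C(14,2) + C(14,7)·C(14,1) + C(14,8)·C(14,0) = 728728 + 273273 + 48048 + 3003 = 1053052.
Probability = 1 − 1053052/3108105 = 2055053/3108105 = 2053/3105.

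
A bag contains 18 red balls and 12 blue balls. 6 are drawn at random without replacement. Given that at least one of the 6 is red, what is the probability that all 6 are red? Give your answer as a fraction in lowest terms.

884/28231

Work in counts. Selections with at least one red: C(30,6) − C(12,6) = 593775 − 924 = 592851.
Of those, selections where all 6 are red: C(18,6) = 18564.
Conditional probability = 18564/592851 = 884/28231.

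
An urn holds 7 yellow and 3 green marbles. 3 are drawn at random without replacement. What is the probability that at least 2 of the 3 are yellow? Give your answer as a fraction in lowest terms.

49/60

Total selections: C(10,3) = 120.
Favorable selections (at least 2 yellow): C(7,2)·C(3,1) + C(7,3)·C(3,0) = 63 + 35 = 98.
Probability = 98/120 = 49/60.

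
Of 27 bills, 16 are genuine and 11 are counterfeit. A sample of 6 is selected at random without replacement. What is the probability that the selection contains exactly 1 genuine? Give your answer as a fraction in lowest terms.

There are C(27,6) = 296010 ways to choose 6 from 27.
Selections with exactly 1 genuine: choose 1 of the 16 genuine and 5 of the 11 counterfeit, C(16,1)·C(11,5) = 16·462 = 7392.
Probability = 7392/296010 = 112/4485.

112/4485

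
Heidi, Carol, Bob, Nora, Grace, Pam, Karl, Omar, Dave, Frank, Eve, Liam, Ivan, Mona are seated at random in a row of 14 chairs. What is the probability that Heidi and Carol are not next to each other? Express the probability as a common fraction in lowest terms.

6/7

There are 14! = 87178291200 arrangements.
Arrangements with Heidi and Carol adjacent: 2·13! = 12454041600.
So not adjacent: 87178291200 − 12454041600 = 74724249600, probability 74724249600/87178291200 = 6/7.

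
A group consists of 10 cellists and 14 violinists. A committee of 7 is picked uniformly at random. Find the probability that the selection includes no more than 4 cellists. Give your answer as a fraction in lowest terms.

234/253

Total selections: C(24,7) = 346104.
Favorable selections (no more than 4 cellists): C(10,0)·C(14,7) + C(10,1)·C(14,6) + C(10,2)·C(14,5) + C(10,3)·C(14,4) + C(10,4)·C(14,3) = 3432 + 30030 + 90090 + 120120 + 76440 = 320112.
Probability = 320112/346104 = 234/253.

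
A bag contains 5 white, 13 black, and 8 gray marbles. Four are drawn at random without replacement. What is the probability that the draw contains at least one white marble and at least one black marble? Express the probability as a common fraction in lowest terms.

There are C(26,4) = 14950 possible draws.
By inclusion-exclusion on the complements, draws missing all white or all black: C(21,4) + C(13,4) − C(8,4) = 5985 + 715 − 70 = 6630.
So draws with at least one of each: 14950 − 6630 = 8320, probability 8320/14950 = 64/115.

64/115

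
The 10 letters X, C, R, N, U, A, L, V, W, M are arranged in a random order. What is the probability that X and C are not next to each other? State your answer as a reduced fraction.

4/5

There are 10! = 3628800 arrangements.
Arrangements with X and C adjacent: 2·9! = 725760.
So not adjacent: 3628800 − 725760 = 2903040, probability 2903040/3628800 = 4/5.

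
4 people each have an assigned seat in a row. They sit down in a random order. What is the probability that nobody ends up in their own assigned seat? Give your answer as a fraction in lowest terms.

There are 4! = 24 seatings.
By inclusion-exclusion, seatings with no fixed points: C(4,0)·4! − C(4,1)·3! + C(4,2)·2! − C(4,3)·1! + C(4,4)·0! = 9.
Probability = 9/24 = 3/8.

3/8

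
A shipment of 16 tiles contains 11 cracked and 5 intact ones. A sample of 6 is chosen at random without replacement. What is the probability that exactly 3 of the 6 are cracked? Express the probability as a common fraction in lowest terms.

75/364

There are C(16,6) = 8008 ways to choose 6 from 16.
Selections with exactly 3 cracked: choose 3 of the 11 cracked and 3 of the 5 intact, C(11,3)·C(5,3) = 165·10 = 1650.
Probability = 1650/8008 = 75/364.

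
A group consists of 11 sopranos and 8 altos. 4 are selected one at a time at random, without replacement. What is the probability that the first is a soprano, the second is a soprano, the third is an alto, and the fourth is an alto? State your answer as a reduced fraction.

Multiply the conditional probabilities at each draw: 11/19 · 10/18 · 8/17 · 7/16 = 6160/93024 = 385/5814.

385/5814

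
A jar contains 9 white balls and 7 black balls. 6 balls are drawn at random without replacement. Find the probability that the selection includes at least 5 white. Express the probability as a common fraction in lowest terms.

69/572

There are C(16,6) = 8008 ways to choose the 6.
Favorable selections (at least 5 white): C(9,5)·C(7,1) + C(9,6)·C(7,0) = 882 + 84 = 966.
Probability = 966/8008 = 69/572.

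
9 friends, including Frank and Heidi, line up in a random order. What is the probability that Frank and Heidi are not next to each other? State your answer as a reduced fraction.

7/9

There are 9! = 362880 arrangements.
Arrangements with Frank and Heidi adjacent: 2·8! = 80640.
So not adjacent: 362880 − 80640 = 282240, probability 282240/362880 = 7/9.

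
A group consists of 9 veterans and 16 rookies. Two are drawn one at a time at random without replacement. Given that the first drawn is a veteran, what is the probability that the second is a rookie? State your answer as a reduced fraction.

After removing one veteran, 24 remain: 8 veterans and 16 rookies.
So the probability the next is a rookie is 16/24 = 2/3.

2/3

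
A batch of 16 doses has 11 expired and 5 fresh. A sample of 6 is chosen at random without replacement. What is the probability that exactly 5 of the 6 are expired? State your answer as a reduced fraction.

There are C(16,6) = 8008 ways to choose 6 from 16.
Selections with exactly 5 expired: choose 5 of the 11 expired and 1 of the 5 fresh, C(11,5)·C(5,1) = 462·5 = 2310.
Probability = 2310/8008 = 15/52.

15/52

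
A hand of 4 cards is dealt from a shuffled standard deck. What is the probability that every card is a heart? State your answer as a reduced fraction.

11/4165

There are C(52,4) = 270725 possible 4-card hands.
Hands that are all hearts: C(13,4) = 715.
Probability = 715/270725 = 11/4165.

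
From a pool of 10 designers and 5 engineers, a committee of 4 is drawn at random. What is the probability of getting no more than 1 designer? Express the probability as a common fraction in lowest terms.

1/13

There are C(15,4) = 1365 ways to choose the 4.
Favorable selections (no more than 1 designer): C(10,0)·C(5,4) + C(10,1)·C(5,3) = 5 + 100 = 105.
Probability = 105/1365 = 1/13.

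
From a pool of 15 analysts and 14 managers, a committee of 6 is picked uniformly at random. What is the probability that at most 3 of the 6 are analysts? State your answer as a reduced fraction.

1669/2610

There are C(29,6) = 475020 ways to choose the 6.
Count the complement (more than 3 analysts): C(15,4)·C(14,2) + C(15,5)·C(14,1) + C(15,6)·C(14,0) = 124215 + 42042 + 5005 = 171262.
Probability = 1 − 171262/475020 = 303758/475020 = 1669/2610.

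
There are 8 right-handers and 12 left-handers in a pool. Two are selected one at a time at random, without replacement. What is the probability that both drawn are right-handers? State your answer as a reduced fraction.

14/95

Multiply the conditional probabilities at each draw: 8/20 · 7/19 = 56/380 = 14/95.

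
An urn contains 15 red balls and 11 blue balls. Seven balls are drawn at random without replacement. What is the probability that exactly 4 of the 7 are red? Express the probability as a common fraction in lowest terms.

63/184

Total number of selections: C(26,7) = 657800.
Selections with exactly 4 red: choose 4 of the 15 red and 3 of the 11 blue, C(15,4)·C(11,3) = 1365·165 = 225225.
Probability = 225225/657800 = 63/184.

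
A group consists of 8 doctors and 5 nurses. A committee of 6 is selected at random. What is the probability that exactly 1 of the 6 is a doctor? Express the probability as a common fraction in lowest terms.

The sample space is all 6-subsets of the 13: C(13,6) = 1716.
Selections with exactly 1 doctor: choose 1 of the 8 doctors and 5 of the 5 nurses, C(8,1)·C(5,5) = 8·1 = 8.
Probability = 8/1716 = 2/429.

2/429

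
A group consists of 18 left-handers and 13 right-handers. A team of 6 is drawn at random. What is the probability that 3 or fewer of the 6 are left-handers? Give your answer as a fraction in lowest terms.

Total selections: C(31,6) = 736281.
Favorable selections (3 or fewer left-handers): C(18,0)·C(13,6) + C(18,1)·C(13,5) + C(18,2)·C(13,4) + C(18,3)·C(13,3) = 1716 + 23166 + 109395 + 233376 = 367653.
Probability = 367653/736281 = 9427/18879.

9427/18879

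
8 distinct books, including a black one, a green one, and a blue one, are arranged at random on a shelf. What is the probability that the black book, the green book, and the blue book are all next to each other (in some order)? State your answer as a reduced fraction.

There are 8! = 40320 arrangements.
Treat the three as one block: 6! placements × 3! orders within the block = 720·6 = 4320.
Probability = 4320/40320 = 3/28.

3/28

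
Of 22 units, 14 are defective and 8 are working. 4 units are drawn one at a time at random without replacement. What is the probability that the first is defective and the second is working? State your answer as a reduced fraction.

8/33

Multiply the conditional probabilities at each draw: 14/22 · 8/21 = 112/462 = 8/33.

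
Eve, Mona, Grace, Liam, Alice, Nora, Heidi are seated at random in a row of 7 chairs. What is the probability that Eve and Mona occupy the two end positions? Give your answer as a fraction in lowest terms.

There are 7! = 5040 arrangements.
Place Eve and Mona at the ends in 2 ways, arrange the remaining 5 in 5! = 120 ways: 2·120 = 240.
Probability = 240/5040 = 1/21.

1/21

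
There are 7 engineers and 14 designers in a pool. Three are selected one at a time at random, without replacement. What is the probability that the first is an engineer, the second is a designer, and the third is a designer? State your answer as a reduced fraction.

91/570

Multiply the conditional probabilities at each draw: 7/21 · 14/20 · 13/19 = 1274/7980 = 91/570.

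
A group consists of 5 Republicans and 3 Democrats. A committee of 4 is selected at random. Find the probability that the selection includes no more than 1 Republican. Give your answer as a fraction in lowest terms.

1/14

Total selections: C(8,4) = 70.
Favorable selections (no more than 1 Republican): C(5,1)·C(3,3) = 5.
Probability = 5/70 = 1/14.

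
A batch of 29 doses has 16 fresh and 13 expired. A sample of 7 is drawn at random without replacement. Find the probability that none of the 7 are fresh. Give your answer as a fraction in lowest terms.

11/10005

There are C(29,7) = 1560780 possible selections.
Selections with no fresh (all expired): C(13,7) = 1716.
Probability = 1716/1560780 = 11/10005.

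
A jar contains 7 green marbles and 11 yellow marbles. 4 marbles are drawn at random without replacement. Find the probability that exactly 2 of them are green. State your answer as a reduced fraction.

77/204

There are C(18,4) = 3060 ways to choose 4 from 18.
Selections with exactly 2 green: choose 2 of the 7 green and 2 of the 11 yellow, C(7,2)·C(11,2) = 21·55 = 1155.
Probability = 1155/3060 = 77/204.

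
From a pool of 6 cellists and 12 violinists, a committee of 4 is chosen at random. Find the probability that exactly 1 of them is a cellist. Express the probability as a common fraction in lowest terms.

22/51

Total number of selections: C(18,4) = 3060.
Selections with exactly 1 cellist: choose 1 of the 6 cellists and 3 of the 12 violinists, C(6,1)·C(12,3) = 6·220 = 1320.
Probability = 1320/3060 = 22/51.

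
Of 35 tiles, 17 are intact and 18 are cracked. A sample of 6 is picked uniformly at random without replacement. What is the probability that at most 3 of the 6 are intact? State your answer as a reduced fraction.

Total selections: C(35,6) = 1623160.
Count the complement (more than 3 intact): C(17,4)·C(18,2) + C(17,5)·C(18,1) + C(17,6)·C(18,0) = 364140 + 111384 + 12376 = 487900.
Probability = 1 − 487900/1623160 = 1135260/1623160 = 477/682.

477/682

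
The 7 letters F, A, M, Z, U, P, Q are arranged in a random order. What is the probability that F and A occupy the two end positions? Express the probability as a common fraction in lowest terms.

1/21

There are 7! = 5040 arrangements.
Place F and A at the ends in 2 ways, arrange the remaining 5 in 5! = 120 ways: 2·120 = 240.
Probability = 240/5040 = 1/21.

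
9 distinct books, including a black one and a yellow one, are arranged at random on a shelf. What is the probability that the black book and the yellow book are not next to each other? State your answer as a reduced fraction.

7/9

There are 9! = 362880 arrangements.
Arrangements with the black book and the yellow book adjacent: 2·8! = 80640.
So not adjacent: 362880 − 80640 = 282240, probability 282240/362880 = 7/9.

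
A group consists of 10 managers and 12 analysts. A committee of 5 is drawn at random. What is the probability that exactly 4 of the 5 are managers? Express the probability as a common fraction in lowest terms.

There are C(22,5) = 26334 ways to choose 5 from 22.
Selections with exactly 4 managers: choose 4 of the 10 managers and 1 of the 12 analysts, C(10,4)·C(12,1) = 210·12 = 2520.
Probability = 2520/26334 = 20/209.

20/209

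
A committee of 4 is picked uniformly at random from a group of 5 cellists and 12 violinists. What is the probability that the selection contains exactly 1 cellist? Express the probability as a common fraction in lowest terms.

The sample space is all 4-subsets of the 17: C(17,4) = 2380.
Selections with exactly 1 cellist: choose 1 of the 5 cellists and 3 of the 12 violinists, C(5,1)·C(12,3) = 5·220 = 1100.
Probability = 1100/2380 = 55/119.

55/119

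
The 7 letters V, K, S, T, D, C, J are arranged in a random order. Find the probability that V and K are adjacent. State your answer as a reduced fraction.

There are 7! = 5040 arrangements.
Treat V and K as a block: 6! arrangements of the blocks × 2 orders within the block = 2·720 = 1440.
Probability = 1440/5040 = 2/7.

2/7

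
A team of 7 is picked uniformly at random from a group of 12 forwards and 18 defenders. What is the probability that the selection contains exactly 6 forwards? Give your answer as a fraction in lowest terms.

Total number of selections: C(30,7) = 2035800.
Selections with exactly 6 forwards: choose 6 of the 12 forwards and 1 of the 18 defenders, C(12,6)·C(18,1) = 924·18 = 16632.
Probability = 16632/2035800 = 77/9425.

77/9425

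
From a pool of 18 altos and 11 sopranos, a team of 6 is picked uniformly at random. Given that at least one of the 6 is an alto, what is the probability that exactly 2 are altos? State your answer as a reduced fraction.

8415/79093

Work in counts. Selections with at least one alto: C(29,6) − C(11,6) = 475020 − 462 = 474558.
Of those, selections where exactly 2 are altos: C(18,2)·C(11,4) = 153·330 = 50490.
Conditional probability = 50490/474558 = 8415/79093.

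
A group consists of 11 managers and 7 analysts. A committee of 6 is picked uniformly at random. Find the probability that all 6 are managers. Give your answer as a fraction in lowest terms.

There are C(18,6) = 18564 possible selections.
Selections with all managers: C(11,6) = 462.
Probability = 462/18564 = 11/442.

11/442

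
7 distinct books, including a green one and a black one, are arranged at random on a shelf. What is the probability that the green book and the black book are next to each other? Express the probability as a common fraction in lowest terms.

There are 7! = 5040 arrangements.
Treat the green book and the black book as a block: 6! arrangements of the blocks × 2 orders within the block = 2·720 = 1440.
Probability = 1440/5040 = 2/7.

2/7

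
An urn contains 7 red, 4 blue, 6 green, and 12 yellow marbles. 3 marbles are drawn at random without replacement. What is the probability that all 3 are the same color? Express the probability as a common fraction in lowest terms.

There are C(29,3) = 3654 ways to draw 3 marbles.
All same color: C(7,3) + C(4,3) + C(6,3) + C(12,3) = 35 + 4 + 20 + 220 = 279.
Probability = 279/3654 = 31/406.

31/406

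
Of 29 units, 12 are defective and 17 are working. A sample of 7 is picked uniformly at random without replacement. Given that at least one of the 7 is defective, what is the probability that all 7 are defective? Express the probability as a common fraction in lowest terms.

198/385333

Work in counts. Selections with at least one defective: C(29,7) − C(17,7) = 1560780 − 19448 = 1541332.
Of those, selections where all 7 are defective: C(12,7) = 792.
Conditional probability = 792/1541332 = 198/385333.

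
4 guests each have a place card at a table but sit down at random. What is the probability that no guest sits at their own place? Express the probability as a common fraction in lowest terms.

There are 4! = 24 seatings.
By inclusion-exclusion, seatings with no fixed points: C(4,0)·4! − C(4,1)·3! + C(4,2)·2! − C(4,3)·1! + C(4,4)·0! = 9.
Probability = 9/24 = 3/8.

3/8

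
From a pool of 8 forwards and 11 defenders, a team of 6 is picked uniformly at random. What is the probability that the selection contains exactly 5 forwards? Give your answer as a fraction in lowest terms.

There are C(19,6) = 27132 ways to choose 6 from 19.
Selections with exactly 5 forwards: choose 5 of the 8 forwards and 1 of the 11 defenders, C(8,5)·C(11,1) = 56·11 = 616.
Probability = 616/27132 = 22/969.

22/969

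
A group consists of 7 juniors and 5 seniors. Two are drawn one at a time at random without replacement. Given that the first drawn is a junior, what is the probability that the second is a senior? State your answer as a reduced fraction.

5/11

After removing one junior, 11 remain: 6 juniors and 5 seniors.
So the probability the next is a senior is 5/11.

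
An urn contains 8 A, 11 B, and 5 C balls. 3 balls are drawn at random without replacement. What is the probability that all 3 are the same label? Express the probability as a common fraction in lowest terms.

There are C(24,3) = 2024 ways to draw 3 balls.
All same label: C(8,3) + C(11,3) + C(5,3) = 56 + 165 + 10 = 231.
Probability = 231/2024 = 21/184.

21/184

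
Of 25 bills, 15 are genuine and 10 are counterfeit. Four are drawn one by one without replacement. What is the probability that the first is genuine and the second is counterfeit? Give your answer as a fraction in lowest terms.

1/4

Multiply the conditional probabilities at each draw: 15/25 · 10/24 = 150/600 = 1/4.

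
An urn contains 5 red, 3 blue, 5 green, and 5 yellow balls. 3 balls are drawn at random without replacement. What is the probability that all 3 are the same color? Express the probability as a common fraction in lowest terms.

There are C(18,3) = 816 ways to draw 3 balls.
All same color: C(5,3) + C(3,3) + C(5,3) + C(5,3) = 10 + 1 + 10 + 10 = 31.
Probability = 31/816.

31/816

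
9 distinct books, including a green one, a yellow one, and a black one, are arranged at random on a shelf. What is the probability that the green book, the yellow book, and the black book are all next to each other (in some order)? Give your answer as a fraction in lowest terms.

There are 9! = 362880 arrangements.
Treat the three as one block: 7! placements × 3! orders within the block = 5040·6 = 30240.
Probability = 30240/362880 = 1/12.

1/12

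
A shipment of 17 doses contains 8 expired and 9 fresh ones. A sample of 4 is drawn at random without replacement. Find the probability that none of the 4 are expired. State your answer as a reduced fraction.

There are C(17,4) = 2380 possible selections.
Selections with no expired (all fresh): C(9,4) = 126.
Probability = 126/2380 = 9/170.

9/170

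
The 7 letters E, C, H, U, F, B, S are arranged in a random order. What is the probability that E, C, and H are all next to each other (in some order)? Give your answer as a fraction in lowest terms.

1/7

There are 7! = 5040 arrangements.
Treat the three as one block: 5! placements × 3! orders within the block = 120·6 = 720.
Probability = 720/5040 = 1/7.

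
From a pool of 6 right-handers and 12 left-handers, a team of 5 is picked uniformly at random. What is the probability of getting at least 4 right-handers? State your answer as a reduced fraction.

Total selections: C(18,5) = 8568.
Favorable selections (at least 4 right-handers): C(6,4)·C(12,1) + C(6,5)·C(12,0) = 180 + 6 = 186.
Probability = 186/8568 = 31/1428.

31/1428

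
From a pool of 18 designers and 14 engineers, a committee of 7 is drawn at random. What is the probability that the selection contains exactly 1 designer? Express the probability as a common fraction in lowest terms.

231/14384

There are C(32,7) = 3365856 ways to choose 7 from 32.
Selections with exactly 1 designer: choose 1 of the 18 designers and 6 of the 14 engineers, C(18,1)·C(14,6) = 18·3003 = 54054.
Probability = 54054/3365856 = 231/14384.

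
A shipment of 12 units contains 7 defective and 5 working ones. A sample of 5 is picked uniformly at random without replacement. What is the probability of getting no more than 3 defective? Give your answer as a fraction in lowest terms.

Total selections: C(12,5) = 792.
Count the complement (more than 3 defective): C(7,4)·C(5,1) + C(7,5)·C(5,0) = 175 + 21 = 196.
Probability = 1 − 196/792 = 596/792 = 149/198.

149/198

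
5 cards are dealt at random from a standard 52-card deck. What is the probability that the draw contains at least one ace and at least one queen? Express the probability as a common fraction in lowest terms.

6509/64974

There are C(52,5) = 2598960 possible draws.
By inclusion-exclusion on the complements, draws missing all aces or all queens: C(48,5) + C(48,5) − C(44,5) = 1712304 + 1712304 − 1086008 = 2338600.
So draws with at least one of each: 2598960 − 2338600 = 260360, probability 260360/2598960 = 6509/64974.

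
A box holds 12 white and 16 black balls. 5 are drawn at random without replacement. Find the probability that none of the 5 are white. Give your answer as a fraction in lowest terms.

There are C(28,5) = 98280 possible selections.
Selections with no white (all black): C(16,5) = 4368.
Probability = 4368/98280 = 2/45.

2/45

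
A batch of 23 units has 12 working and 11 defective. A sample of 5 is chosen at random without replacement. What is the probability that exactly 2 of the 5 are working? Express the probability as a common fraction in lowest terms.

990/3059

The sample space is all 5-subsets of the 23: C(23,5) = 33649.
Selections with exactly 2 working: choose 2 of the 12 working and 3 of the 11 defective, C(12,2)·C(11,3) = 66·165 = 10890.
Probability = 10890/33649 = 990/3059.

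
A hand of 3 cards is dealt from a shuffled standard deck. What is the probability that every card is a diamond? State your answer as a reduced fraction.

There are C(52,3) = 22100 possible 3-card hands.
Hands that are all diamonds: C(13,3) = 286.
Probability = 286/22100 = 11/850.

11/850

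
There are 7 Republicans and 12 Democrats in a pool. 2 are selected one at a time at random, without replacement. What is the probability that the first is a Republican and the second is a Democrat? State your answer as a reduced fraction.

14/57

Multiply the conditional probabilities at each draw: 7/19 · 12/18 = 84/342 = 14/57.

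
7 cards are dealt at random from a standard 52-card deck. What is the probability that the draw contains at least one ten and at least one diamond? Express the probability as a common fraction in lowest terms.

There are C(52,7) = 133784560 possible draws.
By inclusion-exclusion on the complements, draws missing all tens or all diamonds: C(48,7) + C(39,7) − C(36,7) = 73629072 + 15380937 − 8347680 = 80662329.
So draws with at least one of each: 133784560 − 80662329 = 53122231, probability 53122231/133784560.

53122231/133784560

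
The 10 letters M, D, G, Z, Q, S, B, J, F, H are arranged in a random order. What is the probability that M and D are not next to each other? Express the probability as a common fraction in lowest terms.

There are 10! = 3628800 arrangements.
Arrangements with M and D adjacent: 2·9! = 725760.
So not adjacent: 3628800 − 725760 = 2903040, probability 2903040/3628800 = 4/5.

4/5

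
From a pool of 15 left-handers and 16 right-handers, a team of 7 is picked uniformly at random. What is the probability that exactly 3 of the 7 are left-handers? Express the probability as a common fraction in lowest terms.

There are C(31,7) = 2629575 ways to choose 7 from 31.
Selections with exactly 3 left-handers: choose 3 of the 15 left-handers and 4 of the 16 right-handers, C(15,3)·C(16,4) = 455·1820 = 828100.
Probability = 828100/2629575 = 2548/8091.

2548/8091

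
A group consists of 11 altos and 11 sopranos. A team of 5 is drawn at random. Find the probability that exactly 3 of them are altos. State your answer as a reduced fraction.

There are C(22,5) = 26334 ways to choose 5 from 22.
Selections with exactly 3 altos: choose 3 of the 11 altos and 2 of the 11 sopranos, C(11,3)·C(11,2) = 165·55 = 9075.
Probability = 9075/26334 = 275/798.

275/798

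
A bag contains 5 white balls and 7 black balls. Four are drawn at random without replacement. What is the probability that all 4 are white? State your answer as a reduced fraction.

1/99

There are C(12,4) = 495 possible selections.
Selections with all white: C(5,4) = 5.
Probability = 5/495 = 1/99.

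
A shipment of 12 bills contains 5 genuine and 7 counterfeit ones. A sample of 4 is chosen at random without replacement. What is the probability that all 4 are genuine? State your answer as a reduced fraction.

There are C(12,4) = 495 possible selections.
Selections with all genuine: C(5,4) = 5.
Probability = 5/495 = 1/99.

1/99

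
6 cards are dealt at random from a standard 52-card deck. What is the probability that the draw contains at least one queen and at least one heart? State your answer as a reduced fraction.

6772177/20358520

There are C(52,6) = 20358520 possible draws.
By inclusion-exclusion on the complements, draws missing all queens or all hearts: C(48,6) + C(39,6) − C(36,6) = 12271512 + 3262623 − 1947792 = 13586343.
So draws with at least one of each: 20358520 − 13586343 = 6772177, probability 6772177/20358520.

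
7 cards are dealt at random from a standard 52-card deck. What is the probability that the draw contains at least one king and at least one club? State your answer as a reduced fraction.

There are C(52,7) = 133784560 possible draws.
By inclusion-exclusion on the complements, draws missing all kings or all clubs: C(48,7) + C(39,7) − C(36,7) = 73629072 + 15380937 − 8347680 = 80662329.
So draws with at least one of each: 133784560 − 80662329 = 53122231, probability 53122231/133784560.

53122231/133784560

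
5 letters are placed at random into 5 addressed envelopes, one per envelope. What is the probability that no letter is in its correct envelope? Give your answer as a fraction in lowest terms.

11/30

There are 5! = 120 assignments.
By inclusion-exclusion, assignments with no fixed points: C(5,0)·5! − C(5,1)·4! + C(5,2)·3! − C(5,3)·2! + C(5,4)·1! − C(5,5)·0! = 44.
Probability = 44/120 = 11/30.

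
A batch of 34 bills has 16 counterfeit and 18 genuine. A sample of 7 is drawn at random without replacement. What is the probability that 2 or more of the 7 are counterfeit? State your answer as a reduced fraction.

Total selections: C(34,7) = 5379616.
Count the complement (fewer than 2 counterfeit): C(16,0)·C(18,7) + C(16,1)·C(18,6) = 31824 + 297024 = 328848.
Probability = 1 − 328848/5379616 = 5050768/5379616 = 599/638.

599/638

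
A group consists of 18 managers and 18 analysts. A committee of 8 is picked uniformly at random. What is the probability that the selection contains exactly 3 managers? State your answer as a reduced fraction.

Total number of selections: C(36,8) = 30260340.
Selections with exactly 3 managers: choose 3 of the 18 managers and 5 of the 18 analysts, C(18,3)·C(18,5) = 816·8568 = 6991488.
Probability = 6991488/30260340 = 11424/49445.

11424/49445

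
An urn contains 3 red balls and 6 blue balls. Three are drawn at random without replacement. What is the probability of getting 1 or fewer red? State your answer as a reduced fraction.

65/84

Total selections: C(9,3) = 84.
Favorable selections (1 or fewer red): C(3,0)·C(6,3) + C(3,1)·C(6,2) = 20 + 45 = 65.
Probability = 65/84.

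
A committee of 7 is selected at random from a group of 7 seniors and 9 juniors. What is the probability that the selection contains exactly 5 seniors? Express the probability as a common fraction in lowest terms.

There are C(16,7) = 11440 ways to choose 7 from 16.
Selections with exactly 5 seniors: choose 5 of the 7 seniors and 2 of the 9 juniors, C(7,5)·C(9,2) = 21·36 = 756.
Probability = 756/11440 = 189/2860.

189/2860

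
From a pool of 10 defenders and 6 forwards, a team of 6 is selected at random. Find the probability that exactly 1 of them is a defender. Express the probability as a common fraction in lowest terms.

15/2002

Total number of selections: C(16,6) = 8008.
Selections with exactly 1 defender: choose 1 of the 10 defenders and 5 of the 6 forwards, C(10,1)·C(6,5) = 10·6 = 60.
Probability = 60/8008 = 15/2002.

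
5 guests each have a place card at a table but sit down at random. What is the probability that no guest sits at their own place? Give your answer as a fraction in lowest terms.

11/30

There are 5! = 120 seatings.
By inclusion-exclusion, seatings with no fixed points: C(5,0)·5! − C(5,1)·4! + C(5,2)·3! − C(5,3)·2! + C(5,4)·1! − C(5,5)·0! = 44.
Probability = 44/120 = 11/30.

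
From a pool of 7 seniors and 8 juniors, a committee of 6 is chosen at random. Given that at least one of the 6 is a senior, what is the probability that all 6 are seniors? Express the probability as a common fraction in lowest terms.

1/711

Work in counts. Selections with at least one senior: C(15,6) − C(8,6) = 5005 − 28 = 4977.
Of those, selections where all 6 are seniors: C(7,6) = 7.
Conditional probability = 7/4977 = 1/711.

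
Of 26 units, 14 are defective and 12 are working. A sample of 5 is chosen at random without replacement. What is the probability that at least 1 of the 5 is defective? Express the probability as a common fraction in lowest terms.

1477/1495

There are C(26,5) = 65780 ways to choose the 5.
The complement is all 5 are working: C(12,5) = 792.
Probability = 1 − 792/65780 = 64988/65780 = 1477/1495.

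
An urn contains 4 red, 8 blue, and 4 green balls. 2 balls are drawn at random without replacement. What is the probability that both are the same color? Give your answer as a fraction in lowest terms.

1/3

There are C(16,2) = 120 ways to draw 2 balls.
All same color: C(4,2) + C(8,2) + C(4,2) = 6 + 28 + 6 = 40.
Probability = 40/120 = 1/3.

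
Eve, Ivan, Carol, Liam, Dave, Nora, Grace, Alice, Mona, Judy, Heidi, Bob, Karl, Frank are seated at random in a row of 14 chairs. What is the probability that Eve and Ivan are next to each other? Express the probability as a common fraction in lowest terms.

1/7

There are 14! = 87178291200 arrangements.
Treat Eve and Ivan as a block: 13! arrangements of the blocks × 2 orders within the block = 2·6227020800 = 12454041600.
Probability = 12454041600/87178291200 = 1/7.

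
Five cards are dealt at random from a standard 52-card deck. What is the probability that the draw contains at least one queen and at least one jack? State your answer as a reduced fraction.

6509/64974

There are C(52,5) = 2598960 possible draws.
By inclusion-exclusion on the complements, draws missing all queens or all jacks: C(48,5) + C(48,5) − C(44,5) = 1712304 + 1712304 − 1086008 = 2338600.
So draws with at least one of each: 2598960 − 2338600 = 260360, probability 260360/2598960 = 6509/64974.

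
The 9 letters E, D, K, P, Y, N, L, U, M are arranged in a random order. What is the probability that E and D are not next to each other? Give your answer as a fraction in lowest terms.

7/9

There are 9! = 362880 arrangements.
Arrangements with E and D adjacent: 2·8! = 80640.
So not adjacent: 362880 − 80640 = 282240, probability 282240/362880 = 7/9.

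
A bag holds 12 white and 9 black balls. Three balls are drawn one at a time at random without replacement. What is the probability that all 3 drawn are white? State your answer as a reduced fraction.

Multiply the conditional probabilities at each draw: 12/21 · 11/20 · 10/19 = 1320/7980 = 22/133.

22/133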